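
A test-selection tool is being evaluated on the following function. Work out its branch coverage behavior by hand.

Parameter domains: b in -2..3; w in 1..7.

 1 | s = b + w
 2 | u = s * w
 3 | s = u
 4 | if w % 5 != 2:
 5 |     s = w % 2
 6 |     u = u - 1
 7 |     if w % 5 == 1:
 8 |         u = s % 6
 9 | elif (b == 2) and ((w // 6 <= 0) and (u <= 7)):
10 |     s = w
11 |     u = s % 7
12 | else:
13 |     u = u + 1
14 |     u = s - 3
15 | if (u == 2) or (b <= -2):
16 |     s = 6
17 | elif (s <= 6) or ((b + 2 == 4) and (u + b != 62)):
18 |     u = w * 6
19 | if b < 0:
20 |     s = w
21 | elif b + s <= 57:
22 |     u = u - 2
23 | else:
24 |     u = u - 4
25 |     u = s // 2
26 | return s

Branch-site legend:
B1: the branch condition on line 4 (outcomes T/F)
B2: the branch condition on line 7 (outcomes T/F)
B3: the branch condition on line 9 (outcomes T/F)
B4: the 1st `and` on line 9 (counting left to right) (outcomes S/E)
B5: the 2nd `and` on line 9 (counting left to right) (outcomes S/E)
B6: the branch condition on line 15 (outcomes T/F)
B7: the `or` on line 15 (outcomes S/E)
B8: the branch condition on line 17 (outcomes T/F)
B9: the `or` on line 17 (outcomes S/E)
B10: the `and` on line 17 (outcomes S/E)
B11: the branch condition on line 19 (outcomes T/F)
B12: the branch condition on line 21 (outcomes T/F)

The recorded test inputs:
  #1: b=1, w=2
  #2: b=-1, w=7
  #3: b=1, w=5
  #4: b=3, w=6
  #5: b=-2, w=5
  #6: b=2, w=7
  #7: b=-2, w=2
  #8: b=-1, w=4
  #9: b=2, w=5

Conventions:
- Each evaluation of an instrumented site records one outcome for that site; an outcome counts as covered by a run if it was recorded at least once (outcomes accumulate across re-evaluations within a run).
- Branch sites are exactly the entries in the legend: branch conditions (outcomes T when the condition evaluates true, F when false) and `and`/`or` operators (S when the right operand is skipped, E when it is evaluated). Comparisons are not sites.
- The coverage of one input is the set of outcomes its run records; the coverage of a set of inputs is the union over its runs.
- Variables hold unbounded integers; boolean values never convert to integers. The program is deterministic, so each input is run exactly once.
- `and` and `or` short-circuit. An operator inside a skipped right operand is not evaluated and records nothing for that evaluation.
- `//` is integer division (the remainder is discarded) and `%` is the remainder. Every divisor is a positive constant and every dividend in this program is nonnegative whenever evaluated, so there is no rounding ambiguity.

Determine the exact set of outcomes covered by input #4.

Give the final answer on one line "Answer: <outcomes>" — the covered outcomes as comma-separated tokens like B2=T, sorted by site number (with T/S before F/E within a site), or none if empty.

Tracing the run of input #4 (b=3, w=6):
  B1->T, B2->T, B7->E, B6->F, B9->S, B8->T, B11->F, B12->T
as a set, this run covers: B1=T, B2=T, B6=F, B7=E, B8=T, B9=S, B11=F, B12=T

Answer: B1=T, B2=T, B6=F, B7=E, B8=T, B9=S, B11=F, B12=T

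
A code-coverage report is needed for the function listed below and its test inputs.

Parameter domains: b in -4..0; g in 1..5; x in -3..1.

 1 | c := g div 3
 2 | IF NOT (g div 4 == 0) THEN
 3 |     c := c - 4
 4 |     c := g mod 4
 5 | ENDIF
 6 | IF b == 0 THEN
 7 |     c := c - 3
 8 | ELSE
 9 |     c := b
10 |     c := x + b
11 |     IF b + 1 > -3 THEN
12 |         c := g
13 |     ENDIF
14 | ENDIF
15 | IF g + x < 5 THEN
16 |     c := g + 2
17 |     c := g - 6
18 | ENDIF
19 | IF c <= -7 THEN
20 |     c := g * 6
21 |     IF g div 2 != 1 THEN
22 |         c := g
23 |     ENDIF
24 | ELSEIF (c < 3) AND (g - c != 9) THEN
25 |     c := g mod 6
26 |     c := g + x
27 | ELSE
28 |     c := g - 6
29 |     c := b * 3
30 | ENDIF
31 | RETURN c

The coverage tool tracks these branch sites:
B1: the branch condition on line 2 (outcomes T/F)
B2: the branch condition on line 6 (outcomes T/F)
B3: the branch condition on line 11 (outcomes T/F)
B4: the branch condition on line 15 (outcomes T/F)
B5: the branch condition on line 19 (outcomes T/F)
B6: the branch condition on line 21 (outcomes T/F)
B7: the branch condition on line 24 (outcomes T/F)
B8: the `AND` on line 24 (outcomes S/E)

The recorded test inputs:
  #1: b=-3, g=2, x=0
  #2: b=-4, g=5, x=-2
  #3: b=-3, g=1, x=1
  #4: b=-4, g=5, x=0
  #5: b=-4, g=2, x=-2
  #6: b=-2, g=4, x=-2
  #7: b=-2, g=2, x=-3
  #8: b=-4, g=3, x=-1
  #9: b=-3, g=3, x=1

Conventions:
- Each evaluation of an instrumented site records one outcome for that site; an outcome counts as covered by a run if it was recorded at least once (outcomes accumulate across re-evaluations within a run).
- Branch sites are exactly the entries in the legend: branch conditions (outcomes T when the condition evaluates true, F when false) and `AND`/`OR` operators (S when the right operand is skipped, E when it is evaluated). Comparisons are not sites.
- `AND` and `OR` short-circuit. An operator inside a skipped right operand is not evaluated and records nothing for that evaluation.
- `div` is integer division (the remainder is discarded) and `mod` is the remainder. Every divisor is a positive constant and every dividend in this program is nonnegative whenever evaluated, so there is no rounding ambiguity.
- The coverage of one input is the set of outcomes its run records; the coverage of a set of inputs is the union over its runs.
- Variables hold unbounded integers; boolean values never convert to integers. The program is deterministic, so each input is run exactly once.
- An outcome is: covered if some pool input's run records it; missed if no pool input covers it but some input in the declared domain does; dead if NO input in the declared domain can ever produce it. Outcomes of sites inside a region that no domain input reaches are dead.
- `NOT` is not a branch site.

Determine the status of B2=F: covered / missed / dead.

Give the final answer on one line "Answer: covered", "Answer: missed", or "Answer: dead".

B2=F is recorded by pool input(s) 1, 2, 3, 4, 5, 6, 7, 8, 9 -> covered

Answer: covered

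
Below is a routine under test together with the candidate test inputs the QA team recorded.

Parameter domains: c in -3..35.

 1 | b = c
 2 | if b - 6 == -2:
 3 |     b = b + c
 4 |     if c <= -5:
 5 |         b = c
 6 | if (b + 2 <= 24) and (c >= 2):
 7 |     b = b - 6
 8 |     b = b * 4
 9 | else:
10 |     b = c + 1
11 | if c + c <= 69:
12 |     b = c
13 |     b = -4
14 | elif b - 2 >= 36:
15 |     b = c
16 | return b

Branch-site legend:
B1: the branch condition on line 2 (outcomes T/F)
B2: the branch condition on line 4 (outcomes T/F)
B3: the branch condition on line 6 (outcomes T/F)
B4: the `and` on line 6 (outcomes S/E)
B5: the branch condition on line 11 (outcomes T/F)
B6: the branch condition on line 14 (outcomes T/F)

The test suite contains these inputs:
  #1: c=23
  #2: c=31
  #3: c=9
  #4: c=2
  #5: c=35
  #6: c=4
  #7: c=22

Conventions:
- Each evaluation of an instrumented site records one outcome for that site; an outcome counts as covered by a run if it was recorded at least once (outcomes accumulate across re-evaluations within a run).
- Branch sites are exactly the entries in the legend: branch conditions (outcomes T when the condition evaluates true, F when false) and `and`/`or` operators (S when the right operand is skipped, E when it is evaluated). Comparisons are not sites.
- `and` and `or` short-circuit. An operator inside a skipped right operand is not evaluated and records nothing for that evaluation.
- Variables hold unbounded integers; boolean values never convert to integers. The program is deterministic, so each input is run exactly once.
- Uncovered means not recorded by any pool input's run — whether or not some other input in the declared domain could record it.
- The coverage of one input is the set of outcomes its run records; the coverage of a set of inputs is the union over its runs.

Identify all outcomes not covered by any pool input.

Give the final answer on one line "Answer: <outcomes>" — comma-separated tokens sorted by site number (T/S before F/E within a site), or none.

test 1 (c=23) fires B1->F, B4->S, B3->F, B5->T; hits B1=F, B3=F, B4=S, B5=T
test 2 (c=31) fires B1->F, B4->S, B3->F, B5->T; hits B1=F, B3=F, B4=S, B5=T
test 3 (c=9) fires B1->F, B4->E, B3->T, B5->T; hits B1=F, B3=T, B4=E, B5=T
test 4 (c=2) fires B1->F, B4->E, B3->T, B5->T; hits B1=F, B3=T, B4=E, B5=T
test 5 (c=35) fires B1->F, B4->S, B3->F, B5->F, B6->F; hits B1=F, B3=F, B4=S, B5=F, B6=F
test 6 (c=4) fires B1->T, B2->F, B4->E, B3->T, B5->T; hits B1=T, B2=F, B3=T, B4=E, B5=T
test 7 (c=22) fires B1->F, B4->E, B3->T, B5->T; hits B1=F, B3=T, B4=E, B5=T
union over the pool: B1=T, B1=F, B2=F, B3=T, B3=F, B4=S, B4=E, B5=T, B5=F, B6=F
uncovered (2 of 12): B2=T, B6=T

Answer: B2=T, B6=T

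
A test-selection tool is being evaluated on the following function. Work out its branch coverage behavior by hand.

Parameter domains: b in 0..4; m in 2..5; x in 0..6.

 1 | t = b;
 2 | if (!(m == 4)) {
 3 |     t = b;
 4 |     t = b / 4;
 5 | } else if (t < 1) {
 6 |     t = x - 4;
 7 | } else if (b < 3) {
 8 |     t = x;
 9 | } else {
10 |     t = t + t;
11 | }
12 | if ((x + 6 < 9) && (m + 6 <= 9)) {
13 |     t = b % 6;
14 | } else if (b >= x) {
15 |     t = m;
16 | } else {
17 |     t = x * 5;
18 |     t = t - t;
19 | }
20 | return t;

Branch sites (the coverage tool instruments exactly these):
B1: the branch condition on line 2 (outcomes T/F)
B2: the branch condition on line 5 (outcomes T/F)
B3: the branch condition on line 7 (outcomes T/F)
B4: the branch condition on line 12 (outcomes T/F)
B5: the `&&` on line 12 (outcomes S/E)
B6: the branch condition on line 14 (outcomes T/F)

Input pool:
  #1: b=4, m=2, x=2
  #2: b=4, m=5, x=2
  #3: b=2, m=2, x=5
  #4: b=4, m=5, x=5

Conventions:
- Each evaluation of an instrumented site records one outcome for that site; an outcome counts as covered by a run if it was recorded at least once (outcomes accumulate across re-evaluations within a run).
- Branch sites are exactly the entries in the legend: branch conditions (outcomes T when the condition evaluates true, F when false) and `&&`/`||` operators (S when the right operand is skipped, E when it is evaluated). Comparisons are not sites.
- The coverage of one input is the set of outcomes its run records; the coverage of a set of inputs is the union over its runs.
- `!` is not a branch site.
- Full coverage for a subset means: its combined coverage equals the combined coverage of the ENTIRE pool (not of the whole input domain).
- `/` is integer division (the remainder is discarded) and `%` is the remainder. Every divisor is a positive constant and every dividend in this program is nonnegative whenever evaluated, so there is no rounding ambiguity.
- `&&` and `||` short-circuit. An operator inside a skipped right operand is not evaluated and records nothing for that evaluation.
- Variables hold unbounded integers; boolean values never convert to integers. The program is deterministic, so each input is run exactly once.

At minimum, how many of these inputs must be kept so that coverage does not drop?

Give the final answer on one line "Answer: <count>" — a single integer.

input #1, b=4, m=2, x=2: events B1->T, B5->E, B4->T; outcomes B1=T, B4=T, B5=E
input #2, b=4, m=5, x=2: events B1->T, B5->E, B4->F, B6->T; outcomes B1=T, B4=F, B5=E, B6=T
input #3, b=2, m=2, x=5: events B1->T, B5->S, B4->F, B6->F; outcomes B1=T, B4=F, B5=S, B6=F
input #4, b=4, m=5, x=5: events B1->T, B5->S, B4->F, B6->F; outcomes B1=T, B4=F, B5=S, B6=F
pool-wide coverage (7 outcomes): B1=T, B4=T, B4=F, B5=S, B5=E, B6=T, B6=F
checked all size-1 subsets: none covers 7 outcomes (max 4/7)
checked all size-2 subsets: none covers 7 outcomes (max 6/7)
the canonical winner is {1, 2, 3}: size 3, full 7-outcome coverage, earliest index list among size-3 covers

Answer: 3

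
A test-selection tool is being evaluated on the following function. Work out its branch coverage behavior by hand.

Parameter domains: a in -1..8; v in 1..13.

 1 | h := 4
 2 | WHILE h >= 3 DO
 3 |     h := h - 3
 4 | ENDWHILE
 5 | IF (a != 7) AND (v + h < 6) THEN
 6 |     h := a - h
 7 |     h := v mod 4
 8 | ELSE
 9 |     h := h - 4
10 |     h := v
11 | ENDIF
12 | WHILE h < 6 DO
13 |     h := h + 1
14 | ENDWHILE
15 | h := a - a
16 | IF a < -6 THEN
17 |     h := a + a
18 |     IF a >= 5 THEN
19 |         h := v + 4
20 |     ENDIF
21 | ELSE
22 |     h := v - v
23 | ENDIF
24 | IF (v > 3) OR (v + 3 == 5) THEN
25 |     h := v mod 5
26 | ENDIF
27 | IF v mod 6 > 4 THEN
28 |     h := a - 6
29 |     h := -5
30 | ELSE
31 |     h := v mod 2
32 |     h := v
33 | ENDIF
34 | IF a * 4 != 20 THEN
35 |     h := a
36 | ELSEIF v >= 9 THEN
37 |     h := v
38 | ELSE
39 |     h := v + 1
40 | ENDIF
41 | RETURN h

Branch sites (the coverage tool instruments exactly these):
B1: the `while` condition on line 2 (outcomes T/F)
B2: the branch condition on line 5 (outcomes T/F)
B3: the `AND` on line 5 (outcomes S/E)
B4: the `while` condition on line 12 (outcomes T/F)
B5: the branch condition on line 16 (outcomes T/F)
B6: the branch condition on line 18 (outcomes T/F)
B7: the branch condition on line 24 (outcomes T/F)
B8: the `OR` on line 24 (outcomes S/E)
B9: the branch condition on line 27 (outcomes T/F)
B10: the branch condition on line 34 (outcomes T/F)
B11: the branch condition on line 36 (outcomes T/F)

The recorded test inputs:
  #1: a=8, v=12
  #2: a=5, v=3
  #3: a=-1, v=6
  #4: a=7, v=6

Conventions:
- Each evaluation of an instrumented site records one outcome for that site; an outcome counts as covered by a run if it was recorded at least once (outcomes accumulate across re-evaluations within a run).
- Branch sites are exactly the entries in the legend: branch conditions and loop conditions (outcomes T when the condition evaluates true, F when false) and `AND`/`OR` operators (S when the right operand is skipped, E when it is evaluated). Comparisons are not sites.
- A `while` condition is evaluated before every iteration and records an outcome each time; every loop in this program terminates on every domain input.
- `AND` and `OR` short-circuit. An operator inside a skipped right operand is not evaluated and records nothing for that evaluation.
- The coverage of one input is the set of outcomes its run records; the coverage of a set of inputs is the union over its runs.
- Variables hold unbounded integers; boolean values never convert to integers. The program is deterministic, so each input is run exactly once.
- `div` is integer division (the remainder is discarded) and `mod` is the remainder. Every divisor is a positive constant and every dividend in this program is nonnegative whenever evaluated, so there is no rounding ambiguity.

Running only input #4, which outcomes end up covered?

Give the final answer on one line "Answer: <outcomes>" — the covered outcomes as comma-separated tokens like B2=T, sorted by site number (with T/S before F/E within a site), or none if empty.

Event log for input #4 (a=7, v=6):
  B1->T, B1->F, B3->S, B2->F, B4->F, B5->F, B8->S, B7->T, B9->F, B10->T
as a set, this run covers: B1=T, B1=F, B2=F, B3=S, B4=F, B5=F, B7=T, B8=S, B9=F, B10=T

Answer: B1=T, B1=F, B2=F, B3=S, B4=F, B5=F, B7=T, B8=S, B9=F, B10=T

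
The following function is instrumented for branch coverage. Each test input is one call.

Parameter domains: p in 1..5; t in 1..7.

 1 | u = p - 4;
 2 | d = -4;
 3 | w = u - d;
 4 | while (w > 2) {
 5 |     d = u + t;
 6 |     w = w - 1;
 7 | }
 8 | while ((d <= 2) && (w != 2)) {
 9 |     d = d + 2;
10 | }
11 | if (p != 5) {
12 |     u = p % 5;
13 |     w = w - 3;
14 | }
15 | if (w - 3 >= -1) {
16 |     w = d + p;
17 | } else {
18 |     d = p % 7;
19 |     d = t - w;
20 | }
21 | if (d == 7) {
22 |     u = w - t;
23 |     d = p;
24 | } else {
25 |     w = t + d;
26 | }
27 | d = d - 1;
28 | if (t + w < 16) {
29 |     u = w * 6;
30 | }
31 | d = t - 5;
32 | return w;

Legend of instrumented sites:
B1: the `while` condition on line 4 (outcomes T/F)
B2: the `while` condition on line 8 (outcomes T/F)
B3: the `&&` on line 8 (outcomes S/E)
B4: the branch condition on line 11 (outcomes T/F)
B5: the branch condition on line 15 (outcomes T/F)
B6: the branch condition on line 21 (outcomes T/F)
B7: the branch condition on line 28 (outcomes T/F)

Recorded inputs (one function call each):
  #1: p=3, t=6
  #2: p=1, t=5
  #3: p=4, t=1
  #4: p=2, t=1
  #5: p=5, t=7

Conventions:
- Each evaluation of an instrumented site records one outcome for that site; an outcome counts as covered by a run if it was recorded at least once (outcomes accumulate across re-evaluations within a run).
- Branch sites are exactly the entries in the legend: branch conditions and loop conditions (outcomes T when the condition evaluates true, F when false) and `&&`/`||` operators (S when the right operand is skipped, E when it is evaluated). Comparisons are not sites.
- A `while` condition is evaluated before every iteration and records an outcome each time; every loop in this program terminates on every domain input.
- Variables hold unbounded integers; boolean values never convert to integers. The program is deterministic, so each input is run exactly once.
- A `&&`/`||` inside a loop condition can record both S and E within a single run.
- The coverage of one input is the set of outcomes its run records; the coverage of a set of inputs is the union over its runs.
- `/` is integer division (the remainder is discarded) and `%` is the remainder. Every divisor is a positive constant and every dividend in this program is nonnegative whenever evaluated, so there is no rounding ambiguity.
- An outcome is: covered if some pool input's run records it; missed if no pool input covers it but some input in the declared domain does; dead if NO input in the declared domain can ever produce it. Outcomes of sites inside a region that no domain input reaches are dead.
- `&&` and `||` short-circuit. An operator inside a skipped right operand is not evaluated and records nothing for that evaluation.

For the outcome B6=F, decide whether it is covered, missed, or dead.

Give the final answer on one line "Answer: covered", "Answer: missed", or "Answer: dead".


B6=F is recorded by pool input(s) 3, 4, 5 -> covered
Answer: covered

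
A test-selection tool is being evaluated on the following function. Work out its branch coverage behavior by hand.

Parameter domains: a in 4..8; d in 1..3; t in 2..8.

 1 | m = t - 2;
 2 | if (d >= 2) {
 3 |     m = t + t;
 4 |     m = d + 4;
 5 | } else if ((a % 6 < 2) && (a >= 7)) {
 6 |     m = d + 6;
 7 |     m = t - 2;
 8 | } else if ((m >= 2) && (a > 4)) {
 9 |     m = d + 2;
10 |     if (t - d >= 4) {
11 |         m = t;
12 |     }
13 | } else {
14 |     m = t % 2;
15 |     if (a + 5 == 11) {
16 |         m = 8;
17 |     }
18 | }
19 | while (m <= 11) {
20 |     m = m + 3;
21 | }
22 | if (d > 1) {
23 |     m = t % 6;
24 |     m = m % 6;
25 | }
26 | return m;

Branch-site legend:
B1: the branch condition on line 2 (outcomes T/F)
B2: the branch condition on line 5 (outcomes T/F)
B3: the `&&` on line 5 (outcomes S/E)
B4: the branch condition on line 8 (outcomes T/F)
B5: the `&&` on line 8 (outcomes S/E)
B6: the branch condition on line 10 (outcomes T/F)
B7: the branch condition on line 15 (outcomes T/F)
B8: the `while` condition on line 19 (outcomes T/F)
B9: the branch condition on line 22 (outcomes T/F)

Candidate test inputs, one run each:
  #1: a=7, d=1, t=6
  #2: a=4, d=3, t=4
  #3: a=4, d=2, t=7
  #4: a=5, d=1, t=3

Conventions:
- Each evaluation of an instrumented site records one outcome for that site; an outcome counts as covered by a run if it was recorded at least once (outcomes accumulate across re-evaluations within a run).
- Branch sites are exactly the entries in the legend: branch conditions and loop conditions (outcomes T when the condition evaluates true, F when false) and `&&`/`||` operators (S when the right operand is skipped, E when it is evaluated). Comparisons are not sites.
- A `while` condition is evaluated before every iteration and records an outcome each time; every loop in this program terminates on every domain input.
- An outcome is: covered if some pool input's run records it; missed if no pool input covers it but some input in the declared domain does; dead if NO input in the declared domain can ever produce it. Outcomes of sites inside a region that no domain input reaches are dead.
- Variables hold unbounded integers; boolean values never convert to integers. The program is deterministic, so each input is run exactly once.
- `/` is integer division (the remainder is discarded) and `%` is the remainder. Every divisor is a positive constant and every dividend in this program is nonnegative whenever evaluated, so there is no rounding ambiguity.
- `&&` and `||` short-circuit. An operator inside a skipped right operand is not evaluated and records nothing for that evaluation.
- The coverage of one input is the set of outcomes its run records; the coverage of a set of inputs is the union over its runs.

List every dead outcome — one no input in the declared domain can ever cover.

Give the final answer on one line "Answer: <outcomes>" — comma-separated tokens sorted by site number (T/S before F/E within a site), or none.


checking every outcome against all 105 domain inputs:
  reachable outcomes have witnesses, e.g. B1=T (e.g. a=4, d=2, t=2), B1=F (e.g. a=4, d=1, t=2), B2=T (e.g. a=7, d=1, t=2), B2=F (e.g. a=4, d=1, t=2)
Answer: none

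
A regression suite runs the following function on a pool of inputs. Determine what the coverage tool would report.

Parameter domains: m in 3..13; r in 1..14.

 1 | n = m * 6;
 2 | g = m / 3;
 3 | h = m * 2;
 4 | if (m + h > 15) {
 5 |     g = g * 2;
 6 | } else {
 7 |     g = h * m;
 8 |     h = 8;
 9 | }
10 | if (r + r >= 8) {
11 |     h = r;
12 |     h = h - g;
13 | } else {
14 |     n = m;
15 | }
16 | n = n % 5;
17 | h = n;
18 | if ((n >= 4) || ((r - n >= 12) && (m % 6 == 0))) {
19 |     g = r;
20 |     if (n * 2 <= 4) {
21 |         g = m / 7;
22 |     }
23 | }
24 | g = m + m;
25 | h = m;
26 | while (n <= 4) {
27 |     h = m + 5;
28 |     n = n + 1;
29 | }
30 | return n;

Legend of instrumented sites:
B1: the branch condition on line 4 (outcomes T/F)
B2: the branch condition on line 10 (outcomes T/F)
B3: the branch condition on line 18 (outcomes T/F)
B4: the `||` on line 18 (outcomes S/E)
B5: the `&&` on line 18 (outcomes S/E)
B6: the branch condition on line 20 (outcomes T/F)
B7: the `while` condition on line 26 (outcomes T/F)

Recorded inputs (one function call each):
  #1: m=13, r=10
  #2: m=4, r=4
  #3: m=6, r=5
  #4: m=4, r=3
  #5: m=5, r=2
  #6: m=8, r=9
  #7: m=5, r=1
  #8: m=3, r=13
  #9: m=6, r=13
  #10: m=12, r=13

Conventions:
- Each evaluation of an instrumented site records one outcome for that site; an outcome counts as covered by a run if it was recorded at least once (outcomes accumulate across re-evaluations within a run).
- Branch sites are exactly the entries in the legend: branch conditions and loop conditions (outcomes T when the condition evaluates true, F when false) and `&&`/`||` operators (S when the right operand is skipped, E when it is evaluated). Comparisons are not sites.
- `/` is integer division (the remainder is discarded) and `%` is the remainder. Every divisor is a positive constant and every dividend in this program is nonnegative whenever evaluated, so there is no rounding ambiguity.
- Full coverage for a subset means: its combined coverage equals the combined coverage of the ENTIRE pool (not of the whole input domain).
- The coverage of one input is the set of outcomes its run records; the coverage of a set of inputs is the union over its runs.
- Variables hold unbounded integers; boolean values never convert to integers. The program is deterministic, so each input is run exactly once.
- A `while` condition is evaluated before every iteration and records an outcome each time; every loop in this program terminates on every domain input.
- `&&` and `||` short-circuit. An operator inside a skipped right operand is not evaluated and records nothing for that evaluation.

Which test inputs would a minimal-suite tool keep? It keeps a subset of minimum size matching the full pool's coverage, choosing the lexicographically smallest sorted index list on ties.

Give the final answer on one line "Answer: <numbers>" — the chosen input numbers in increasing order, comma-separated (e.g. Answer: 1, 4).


input #1, m=13, r=10: events B1->T, B2->T, B4->E, B5->S, B3->F, B7->T, B7->T, B7->F; outcomes B1=T, B2=T, B3=F, B4=E, B5=S, B7=T, B7=F
input #2, m=4, r=4: events B1->F, B2->T, B4->S, B3->T, B6->F, B7->T, B7->F; outcomes B1=F, B2=T, B3=T, B4=S, B6=F, B7=T, B7=F
input #3, m=6, r=5: events B1->T, B2->T, B4->E, B5->S, B3->F, B7->T, B7->T, B7->T, B7->T, B7->F; outcomes B1=T, B2=T, B3=F, B4=E, B5=S, B7=T, B7=F
input #4, m=4, r=3: events B1->F, B2->F, B4->S, B3->T, B6->F, B7->T, B7->F; outcomes B1=F, B2=F, B3=T, B4=S, B6=F, B7=T, B7=F
input #5, m=5, r=2: events B1->F, B2->F, B4->E, B5->S, B3->F, B7->T, B7->T, B7->T, B7->T, B7->T, B7->F; outcomes B1=F, B2=F, B3=F, B4=E, B5=S, B7=T, B7=F
input #6, m=8, r=9: events B1->T, B2->T, B4->E, B5->S, B3->F, B7->T, B7->T, B7->F; outcomes B1=T, B2=T, B3=F, B4=E, B5=S, B7=T, B7=F
input #7, m=5, r=1: events B1->F, B2->F, B4->E, B5->S, B3->F, B7->T, B7->T, B7->T, B7->T, B7->T, B7->F; outcomes B1=F, B2=F, B3=F, B4=E, B5=S, B7=T, B7=F
input #8, m=3, r=13: events B1->F, B2->T, B4->E, B5->S, B3->F, B7->T, B7->T, B7->F; outcomes B1=F, B2=T, B3=F, B4=E, B5=S, B7=T, B7=F
input #9, m=6, r=13: events B1->T, B2->T, B4->E, B5->E, B3->T, B6->T, B7->T, B7->T, B7->T, B7->T, B7->F; outcomes B1=T, B2=T, B3=T, B4=E, B5=E, B6=T, B7=T, B7=F
input #10, m=12, r=13: events B1->T, B2->T, B4->E, B5->S, B3->F, B7->T, B7->T, B7->T, B7->F; outcomes B1=T, B2=T, B3=F, B4=E, B5=S, B7=T, B7=F
pool-wide coverage (14 outcomes): B1=T, B1=F, B2=T, B2=F, B3=T, B3=F, B4=S, B4=E, B5=S, B5=E, B6=T, B6=F, B7=T, B7=F
checked all size-1 subsets: none covers 14 outcomes (max 8/14)
checked all size-2 subsets: none covers 14 outcomes (max 12/14)
size 3: inputs {1, 4, 9} cover all 14 outcomes, and no lexicographically smaller subset of this size does
Answer: 1, 4, 9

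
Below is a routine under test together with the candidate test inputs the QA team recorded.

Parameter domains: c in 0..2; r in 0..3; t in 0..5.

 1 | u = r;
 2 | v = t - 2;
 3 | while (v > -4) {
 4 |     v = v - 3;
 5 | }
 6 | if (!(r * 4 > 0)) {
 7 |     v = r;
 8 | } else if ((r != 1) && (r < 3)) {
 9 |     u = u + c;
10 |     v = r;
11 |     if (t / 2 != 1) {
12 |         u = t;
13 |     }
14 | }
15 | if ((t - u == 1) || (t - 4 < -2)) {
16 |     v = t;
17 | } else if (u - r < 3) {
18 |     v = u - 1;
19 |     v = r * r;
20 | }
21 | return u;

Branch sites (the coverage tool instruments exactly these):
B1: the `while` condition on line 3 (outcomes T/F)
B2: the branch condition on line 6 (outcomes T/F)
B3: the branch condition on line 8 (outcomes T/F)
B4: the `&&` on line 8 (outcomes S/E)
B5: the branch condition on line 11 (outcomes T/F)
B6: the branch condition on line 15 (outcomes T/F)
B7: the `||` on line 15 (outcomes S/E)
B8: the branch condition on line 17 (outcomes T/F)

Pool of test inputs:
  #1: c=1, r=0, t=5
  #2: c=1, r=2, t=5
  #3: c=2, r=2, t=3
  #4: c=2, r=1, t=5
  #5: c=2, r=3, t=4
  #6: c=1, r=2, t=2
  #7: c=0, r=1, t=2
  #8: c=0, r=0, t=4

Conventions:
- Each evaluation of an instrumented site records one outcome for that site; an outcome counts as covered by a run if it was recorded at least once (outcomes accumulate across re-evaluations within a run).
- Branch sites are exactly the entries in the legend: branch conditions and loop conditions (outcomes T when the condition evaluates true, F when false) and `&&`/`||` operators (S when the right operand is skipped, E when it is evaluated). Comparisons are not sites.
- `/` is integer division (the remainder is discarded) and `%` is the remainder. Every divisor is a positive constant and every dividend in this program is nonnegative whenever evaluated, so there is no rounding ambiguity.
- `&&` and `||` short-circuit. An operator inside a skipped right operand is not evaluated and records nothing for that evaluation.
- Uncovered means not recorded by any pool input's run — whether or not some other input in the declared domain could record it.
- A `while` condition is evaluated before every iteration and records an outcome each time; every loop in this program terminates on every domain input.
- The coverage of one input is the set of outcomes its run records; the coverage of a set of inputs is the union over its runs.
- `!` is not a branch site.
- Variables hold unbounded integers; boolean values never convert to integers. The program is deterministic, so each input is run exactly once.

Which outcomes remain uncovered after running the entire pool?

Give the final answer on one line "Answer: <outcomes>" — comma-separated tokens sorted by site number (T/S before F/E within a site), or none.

input #1 (c=1, r=0, t=5): events B1->T, B1->T, B1->T, B1->F, B2->T, B7->E, B6->F, B8->T; covers B1=T, B1=F, B2=T, B6=F, B7=E, B8=T
input #2 (c=1, r=2, t=5): events B1->T, B1->T, B1->T, B1->F, B2->F, B4->E, B3->T, B5->T, B7->E, B6->F, B8->F; covers B1=T, B1=F, B2=F, B3=T, B4=E, B5=T, B6=F, B7=E, B8=F
input #3 (c=2, r=2, t=3): events B1->T, B1->T, B1->F, B2->F, B4->E, B3->T, B5->F, B7->E, B6->F, B8->T; covers B1=T, B1=F, B2=F, B3=T, B4=E, B5=F, B6=F, B7=E, B8=T
input #4 (c=2, r=1, t=5): events B1->T, B1->T, B1->T, B1->F, B2->F, B4->S, B3->F, B7->E, B6->F, B8->T; covers B1=T, B1=F, B2=F, B3=F, B4=S, B6=F, B7=E, B8=T
input #5 (c=2, r=3, t=4): events B1->T, B1->T, B1->F, B2->F, B4->E, B3->F, B7->S, B6->T; covers B1=T, B1=F, B2=F, B3=F, B4=E, B6=T, B7=S
input #6 (c=1, r=2, t=2): events B1->T, B1->T, B1->F, B2->F, B4->E, B3->T, B5->F, B7->E, B6->F, B8->T; covers B1=T, B1=F, B2=F, B3=T, B4=E, B5=F, B6=F, B7=E, B8=T
input #7 (c=0, r=1, t=2): events B1->T, B1->T, B1->F, B2->F, B4->S, B3->F, B7->S, B6->T; covers B1=T, B1=F, B2=F, B3=F, B4=S, B6=T, B7=S
input #8 (c=0, r=0, t=4): events B1->T, B1->T, B1->F, B2->T, B7->E, B6->F, B8->T; covers B1=T, B1=F, B2=T, B6=F, B7=E, B8=T
union over the pool: B1=T, B1=F, B2=T, B2=F, B3=T, B3=F, B4=S, B4=E, B5=T, B5=F, B6=T, B6=F, B7=S, B7=E, B8=T, B8=F
uncovered (0 of 16): none

Answer: none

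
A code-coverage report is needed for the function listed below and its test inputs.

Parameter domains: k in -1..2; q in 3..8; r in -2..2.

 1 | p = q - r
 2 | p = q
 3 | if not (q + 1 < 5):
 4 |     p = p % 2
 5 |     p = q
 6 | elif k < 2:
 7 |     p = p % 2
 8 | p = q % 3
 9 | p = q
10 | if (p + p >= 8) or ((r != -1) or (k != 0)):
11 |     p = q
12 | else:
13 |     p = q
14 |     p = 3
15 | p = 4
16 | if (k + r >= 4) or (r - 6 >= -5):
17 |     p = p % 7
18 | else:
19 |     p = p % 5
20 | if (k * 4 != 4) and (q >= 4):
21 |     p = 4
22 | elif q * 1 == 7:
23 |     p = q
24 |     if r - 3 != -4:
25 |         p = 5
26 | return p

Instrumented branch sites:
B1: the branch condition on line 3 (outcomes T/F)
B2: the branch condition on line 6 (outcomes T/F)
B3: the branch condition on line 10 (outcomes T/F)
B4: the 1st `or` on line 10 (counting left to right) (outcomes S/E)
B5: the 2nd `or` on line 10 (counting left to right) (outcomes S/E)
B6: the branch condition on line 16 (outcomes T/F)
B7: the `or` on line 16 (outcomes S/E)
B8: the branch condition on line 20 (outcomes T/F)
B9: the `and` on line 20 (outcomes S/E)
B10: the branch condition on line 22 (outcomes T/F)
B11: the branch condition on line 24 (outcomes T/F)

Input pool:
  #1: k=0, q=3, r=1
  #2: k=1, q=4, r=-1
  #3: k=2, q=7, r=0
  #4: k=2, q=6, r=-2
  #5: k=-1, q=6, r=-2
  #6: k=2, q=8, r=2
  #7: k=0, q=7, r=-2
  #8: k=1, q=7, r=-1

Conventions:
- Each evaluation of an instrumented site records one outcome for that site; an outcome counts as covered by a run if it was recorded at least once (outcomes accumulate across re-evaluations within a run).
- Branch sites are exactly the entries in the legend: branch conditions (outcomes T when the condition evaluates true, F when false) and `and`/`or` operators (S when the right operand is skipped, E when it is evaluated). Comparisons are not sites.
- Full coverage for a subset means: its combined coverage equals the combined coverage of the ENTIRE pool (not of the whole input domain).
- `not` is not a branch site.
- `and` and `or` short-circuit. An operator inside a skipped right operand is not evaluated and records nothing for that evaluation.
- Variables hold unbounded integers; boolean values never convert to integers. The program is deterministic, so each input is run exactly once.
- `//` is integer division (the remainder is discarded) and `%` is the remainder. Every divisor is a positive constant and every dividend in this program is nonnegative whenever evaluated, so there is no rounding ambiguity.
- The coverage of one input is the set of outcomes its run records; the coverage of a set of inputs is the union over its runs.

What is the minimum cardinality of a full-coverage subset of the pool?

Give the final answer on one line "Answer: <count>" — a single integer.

test 1 (k=0, q=3, r=1) hits B1=F, B2=T, B3=T, B4=E, B5=S, B6=T, B7=E, B8=F, B9=E, B10=F
test 2 (k=1, q=4, r=-1) hits B1=T, B3=T, B4=S, B6=F, B7=E, B8=F, B9=S, B10=F
test 3 (k=2, q=7, r=0) hits B1=T, B3=T, B4=S, B6=F, B7=E, B8=T, B9=E
test 4 (k=2, q=6, r=-2) hits B1=T, B3=T, B4=S, B6=F, B7=E, B8=T, B9=E
test 5 (k=-1, q=6, r=-2) hits B1=T, B3=T, B4=S, B6=F, B7=E, B8=T, B9=E
test 6 (k=2, q=8, r=2) hits B1=T, B3=T, B4=S, B6=T, B7=S, B8=T, B9=E
test 7 (k=0, q=7, r=-2) hits B1=T, B3=T, B4=S, B6=F, B7=E, B8=T, B9=E
test 8 (k=1, q=7, r=-1) hits B1=T, B3=T, B4=S, B6=F, B7=E, B8=F, B9=S, B10=T, B11=F
together the pool reaches 18 outcomes: B1=T, B1=F, B2=T, B3=T, B4=S, B4=E, B5=S, B6=T, B6=F, B7=S, B7=E, B8=T, B8=F, B9=S, B9=E, B10=T, B10=F, B11=F
every size-1 subset falls short of the 18 outcomes (best: 10/18)
every size-2 subset falls short of the 18 outcomes (best: 16/18)
the canonical winner is {1, 6, 8}: size 3, full 18-outcome coverage, earliest index list among size-3 covers

Answer: 3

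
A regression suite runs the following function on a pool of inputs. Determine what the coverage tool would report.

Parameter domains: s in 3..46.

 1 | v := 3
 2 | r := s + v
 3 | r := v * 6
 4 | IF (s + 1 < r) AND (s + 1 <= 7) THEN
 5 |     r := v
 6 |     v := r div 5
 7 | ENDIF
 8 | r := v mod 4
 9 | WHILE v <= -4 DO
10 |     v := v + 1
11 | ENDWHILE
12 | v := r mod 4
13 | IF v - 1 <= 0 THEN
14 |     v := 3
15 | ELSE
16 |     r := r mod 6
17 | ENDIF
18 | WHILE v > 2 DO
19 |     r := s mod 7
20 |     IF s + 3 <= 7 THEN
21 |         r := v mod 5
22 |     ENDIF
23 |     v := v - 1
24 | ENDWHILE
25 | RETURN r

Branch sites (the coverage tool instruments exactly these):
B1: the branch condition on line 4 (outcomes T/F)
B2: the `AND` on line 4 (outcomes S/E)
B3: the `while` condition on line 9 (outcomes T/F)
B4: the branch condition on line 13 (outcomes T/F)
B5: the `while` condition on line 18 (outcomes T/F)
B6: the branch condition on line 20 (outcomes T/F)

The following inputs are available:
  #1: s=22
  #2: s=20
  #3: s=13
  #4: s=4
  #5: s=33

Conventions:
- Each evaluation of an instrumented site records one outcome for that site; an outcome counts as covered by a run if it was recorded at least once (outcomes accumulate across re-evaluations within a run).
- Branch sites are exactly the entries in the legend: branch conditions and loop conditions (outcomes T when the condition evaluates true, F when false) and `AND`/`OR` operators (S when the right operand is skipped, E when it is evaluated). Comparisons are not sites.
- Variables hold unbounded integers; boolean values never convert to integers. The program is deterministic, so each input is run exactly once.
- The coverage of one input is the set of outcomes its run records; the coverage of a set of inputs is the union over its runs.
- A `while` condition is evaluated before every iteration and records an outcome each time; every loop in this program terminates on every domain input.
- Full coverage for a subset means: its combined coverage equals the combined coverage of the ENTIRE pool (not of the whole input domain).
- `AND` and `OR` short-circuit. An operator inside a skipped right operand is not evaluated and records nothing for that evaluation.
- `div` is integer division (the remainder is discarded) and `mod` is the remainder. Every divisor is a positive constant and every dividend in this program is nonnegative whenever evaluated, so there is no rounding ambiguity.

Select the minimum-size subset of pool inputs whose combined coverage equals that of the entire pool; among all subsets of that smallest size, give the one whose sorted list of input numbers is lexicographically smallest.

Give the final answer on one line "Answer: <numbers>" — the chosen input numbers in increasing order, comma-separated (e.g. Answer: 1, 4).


test 1 (s=22) fires B2->S, B1->F, B3->F, B4->F, B5->T, B6->F, B5->F; hits B1=F, B2=S, B3=F, B4=F, B5=T, B5=F, B6=F
test 2 (s=20) fires B2->S, B1->F, B3->F, B4->F, B5->T, B6->F, B5->F; hits B1=F, B2=S, B3=F, B4=F, B5=T, B5=F, B6=F
test 3 (s=13) fires B2->E, B1->F, B3->F, B4->F, B5->T, B6->F, B5->F; hits B1=F, B2=E, B3=F, B4=F, B5=T, B5=F, B6=F
test 4 (s=4) fires B2->E, B1->T, B3->F, B4->T, B5->T, B6->T, B5->F; hits B1=T, B2=E, B3=F, B4=T, B5=T, B5=F, B6=T
test 5 (s=33) fires B2->S, B1->F, B3->F, B4->F, B5->T, B6->F, B5->F; hits B1=F, B2=S, B3=F, B4=F, B5=T, B5=F, B6=F
together the pool reaches 11 outcomes: B1=T, B1=F, B2=S, B2=E, B3=F, B4=T, B4=F, B5=T, B5=F, B6=T, B6=F
every size-1 subset falls short of the 11 outcomes (best: 7/11)
at size 2, {1, 4} reaches all 11 outcomes; every lexicographically earlier size-2 subset fails
Answer: 1, 4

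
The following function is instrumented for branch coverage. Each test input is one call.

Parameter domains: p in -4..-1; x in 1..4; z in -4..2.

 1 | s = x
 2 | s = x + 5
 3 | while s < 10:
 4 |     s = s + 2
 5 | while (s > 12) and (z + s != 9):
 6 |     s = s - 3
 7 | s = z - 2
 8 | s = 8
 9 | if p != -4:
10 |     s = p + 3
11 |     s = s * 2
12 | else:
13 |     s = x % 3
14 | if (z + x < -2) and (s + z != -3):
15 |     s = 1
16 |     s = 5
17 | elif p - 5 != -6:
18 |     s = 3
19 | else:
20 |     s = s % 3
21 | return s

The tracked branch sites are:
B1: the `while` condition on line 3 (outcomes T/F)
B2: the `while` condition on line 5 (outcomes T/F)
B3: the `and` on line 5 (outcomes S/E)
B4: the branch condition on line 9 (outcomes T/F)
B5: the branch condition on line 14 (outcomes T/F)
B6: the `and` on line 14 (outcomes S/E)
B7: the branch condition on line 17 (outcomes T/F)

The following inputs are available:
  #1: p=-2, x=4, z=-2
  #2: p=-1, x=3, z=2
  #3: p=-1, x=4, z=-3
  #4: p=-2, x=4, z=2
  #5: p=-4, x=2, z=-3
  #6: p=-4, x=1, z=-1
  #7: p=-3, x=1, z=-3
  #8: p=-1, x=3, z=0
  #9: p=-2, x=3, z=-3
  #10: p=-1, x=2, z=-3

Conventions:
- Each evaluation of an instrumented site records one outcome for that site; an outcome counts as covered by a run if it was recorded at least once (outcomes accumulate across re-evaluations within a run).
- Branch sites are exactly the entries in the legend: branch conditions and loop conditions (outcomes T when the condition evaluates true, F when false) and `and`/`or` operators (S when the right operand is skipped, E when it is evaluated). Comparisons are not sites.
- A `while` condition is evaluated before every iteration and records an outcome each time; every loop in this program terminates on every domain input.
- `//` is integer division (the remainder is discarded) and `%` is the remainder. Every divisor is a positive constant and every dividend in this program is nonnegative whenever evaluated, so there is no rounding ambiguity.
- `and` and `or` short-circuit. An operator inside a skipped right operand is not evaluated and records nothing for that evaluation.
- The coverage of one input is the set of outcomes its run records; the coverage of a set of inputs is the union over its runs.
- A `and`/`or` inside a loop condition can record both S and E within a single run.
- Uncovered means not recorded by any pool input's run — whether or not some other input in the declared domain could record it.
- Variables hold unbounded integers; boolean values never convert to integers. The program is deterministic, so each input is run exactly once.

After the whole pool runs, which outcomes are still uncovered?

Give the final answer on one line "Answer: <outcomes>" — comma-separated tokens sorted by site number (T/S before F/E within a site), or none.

run #1 (p=-2, x=4, z=-2) records B1=T, B1=F, B2=F, B3=S, B4=T, B5=F, B6=S, B7=T
run #2 (p=-1, x=3, z=2) records B1=T, B1=F, B2=F, B3=S, B4=T, B5=F, B6=S, B7=F
run #3 (p=-1, x=4, z=-3) records B1=T, B1=F, B2=F, B3=S, B4=T, B5=F, B6=S, B7=F
run #4 (p=-2, x=4, z=2) records B1=T, B1=F, B2=F, B3=S, B4=T, B5=F, B6=S, B7=T
run #5 (p=-4, x=2, z=-3) records B1=T, B1=F, B2=F, B3=S, B4=F, B5=F, B6=S, B7=T
run #6 (p=-4, x=1, z=-1) records B1=T, B1=F, B2=F, B3=S, B4=F, B5=F, B6=S, B7=T
run #7 (p=-3, x=1, z=-3) records B1=T, B1=F, B2=F, B3=S, B4=T, B5=F, B6=S, B7=T
run #8 (p=-1, x=3, z=0) records B1=T, B1=F, B2=F, B3=S, B4=T, B5=F, B6=S, B7=F
run #9 (p=-2, x=3, z=-3) records B1=T, B1=F, B2=F, B3=S, B4=T, B5=F, B6=S, B7=T
run #10 (p=-1, x=2, z=-3) records B1=T, B1=F, B2=F, B3=S, B4=T, B5=F, B6=S, B7=F
union over the pool: B1=T, B1=F, B2=F, B3=S, B4=T, B4=F, B5=F, B6=S, B7=T, B7=F
uncovered (4 of 14): B2=T, B3=E, B5=T, B6=E

Answer: B2=T, B3=E, B5=T, B6=E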